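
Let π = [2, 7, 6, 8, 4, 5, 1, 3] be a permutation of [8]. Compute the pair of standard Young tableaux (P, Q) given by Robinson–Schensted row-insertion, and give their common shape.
P = [1, 3, 5] / [2, 4] / [6, 8] / [7];  Q = [1, 2, 4] / [3, 6] / [5, 8] / [7];  common shape = (3, 2, 2, 1)

Row-insert the values π_1, π_2, … into P one at a time, bumping the leftmost entry strictly greater than the inserted value down to the next row. The recording tableau Q records, in position (i, j), the step at which that cell was added to P.
  Insert 2 (step 1): P = [2];  Q = [1]
  Insert 7 (step 2): P = [2, 7];  Q = [1, 2]
  Insert 6 (step 3): P = [2, 6] / [7];  Q = [1, 2] / [3]
  Insert 8 (step 4): P = [2, 6, 8] / [7];  Q = [1, 2, 4] / [3]
  Insert 4 (step 5): P = [2, 4, 8] / [6] / [7];  Q = [1, 2, 4] / [3] / [5]
  Insert 5 (step 6): P = [2, 4, 5] / [6, 8] / [7];  Q = [1, 2, 4] / [3, 6] / [5]
  Insert 1 (step 7): P = [1, 4, 5] / [2, 8] / [6] / [7];  Q = [1, 2, 4] / [3, 6] / [5] / [7]
  Insert 3 (step 8): P = [1, 3, 5] / [2, 4] / [6, 8] / [7];  Q = [1, 2, 4] / [3, 6] / [5, 8] / [7]
Final shape: (3, 2, 2, 1).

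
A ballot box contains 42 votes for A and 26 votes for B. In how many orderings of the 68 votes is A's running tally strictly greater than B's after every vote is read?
Strict-lead orderings = 1029844687002892992

Total orderings of the 68 votes with 42 for A: C(68, 42) = 4376839919762295216. By the Bertrand ballot formula (Cycle Lemma / reflection principle), the number of orderings in which A is strictly ahead of B throughout is (p − q)/(p + q) · C(p + q, p) = (42 − 26)/(42 + 26) · 4376839919762295216 = 1029844687002892992.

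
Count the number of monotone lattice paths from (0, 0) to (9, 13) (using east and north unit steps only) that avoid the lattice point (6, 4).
Number of paths = 451220

Total paths from (0, 0) to (9, 13): C(22, 9) = 497420. Paths through (6, 4): (paths (0, 0) → (6, 4)) × (paths (6, 4) → (9, 13)) = C(10, 6) · C(12, 3) = 210 · 220 = 46200. Avoidance count = 497420 − 46200 = 451220.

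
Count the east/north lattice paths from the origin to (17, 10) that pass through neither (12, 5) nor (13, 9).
Number of paths = 4544509

Inclusion–exclusion. Total paths: C(27, 17) = 8436285. Through P₁: C(17, 12)·C(10, 5) = 1559376. Through P₂: C(22, 13)·C(5, 4) = 2487100. Since P₁ is strictly southwest of P₂, a monotone path through both must visit P₁ then P₂; paths through both = C(17, 12)·C(5, 1)·C(5, 4) = 154700. Avoid both = 8436285 − 1559376 − 2487100 + 154700 = 4544509.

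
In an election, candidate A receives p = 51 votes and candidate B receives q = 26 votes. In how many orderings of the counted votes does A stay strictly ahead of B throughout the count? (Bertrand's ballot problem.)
Strict-lead orderings = 75353121846291778200

Total orderings of the 77 votes with 51 for A: C(77, 51) = 232087615286578676856. By the Bertrand ballot formula (Cycle Lemma / reflection principle), the number of orderings in which A is strictly ahead of B throughout is (p − q)/(p + q) · C(p + q, p) = (51 − 26)/(51 + 26) · 232087615286578676856 = 75353121846291778200.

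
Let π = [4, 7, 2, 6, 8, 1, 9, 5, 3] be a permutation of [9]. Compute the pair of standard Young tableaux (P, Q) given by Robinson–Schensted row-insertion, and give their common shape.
P = [1, 3, 8, 9] / [2, 5] / [4, 6] / [7];  Q = [1, 2, 5, 7] / [3, 4] / [6, 8] / [9];  common shape = (4, 2, 2, 1)

Row-insert the values π_1, π_2, … into P one at a time, bumping the leftmost entry strictly greater than the inserted value down to the next row. The recording tableau Q records, in position (i, j), the step at which that cell was added to P.
  Insert 4 (step 1): P = [4];  Q = [1]
  Insert 7 (step 2): P = [4, 7];  Q = [1, 2]
  Insert 2 (step 3): P = [2, 7] / [4];  Q = [1, 2] / [3]
  Insert 6 (step 4): P = [2, 6] / [4, 7];  Q = [1, 2] / [3, 4]
  Insert 8 (step 5): P = [2, 6, 8] / [4, 7];  Q = [1, 2, 5] / [3, 4]
  Insert 1 (step 6): P = [1, 6, 8] / [2, 7] / [4];  Q = [1, 2, 5] / [3, 4] / [6]
  Insert 9 (step 7): P = [1, 6, 8, 9] / [2, 7] / [4];  Q = [1, 2, 5, 7] / [3, 4] / [6]
  Insert 5 (step 8): P = [1, 5, 8, 9] / [2, 6] / [4, 7];  Q = [1, 2, 5, 7] / [3, 4] / [6, 8]
  Insert 3 (step 9): P = [1, 3, 8, 9] / [2, 5] / [4, 6] / [7];  Q = [1, 2, 5, 7] / [3, 4] / [6, 8] / [9]
Final shape: (4, 2, 2, 1).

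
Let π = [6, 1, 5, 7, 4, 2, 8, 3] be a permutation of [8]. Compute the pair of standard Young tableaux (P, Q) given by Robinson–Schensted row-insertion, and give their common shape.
P = [1, 2, 3, 8] / [4, 7] / [5] / [6];  Q = [1, 3, 4, 7] / [2, 8] / [5] / [6];  common shape = (4, 2, 1, 1)

Row-insert the values π_1, π_2, … into P one at a time, bumping the leftmost entry strictly greater than the inserted value down to the next row. The recording tableau Q records, in position (i, j), the step at which that cell was added to P.
  Insert 6 (step 1): P = [6];  Q = [1]
  Insert 1 (step 2): P = [1] / [6];  Q = [1] / [2]
  Insert 5 (step 3): P = [1, 5] / [6];  Q = [1, 3] / [2]
  Insert 7 (step 4): P = [1, 5, 7] / [6];  Q = [1, 3, 4] / [2]
  Insert 4 (step 5): P = [1, 4, 7] / [5] / [6];  Q = [1, 3, 4] / [2] / [5]
  Insert 2 (step 6): P = [1, 2, 7] / [4] / [5] / [6];  Q = [1, 3, 4] / [2] / [5] / [6]
  Insert 8 (step 7): P = [1, 2, 7, 8] / [4] / [5] / [6];  Q = [1, 3, 4, 7] / [2] / [5] / [6]
  Insert 3 (step 8): P = [1, 2, 3, 8] / [4, 7] / [5] / [6];  Q = [1, 3, 4, 7] / [2, 8] / [5] / [6]
Final shape: (4, 2, 1, 1).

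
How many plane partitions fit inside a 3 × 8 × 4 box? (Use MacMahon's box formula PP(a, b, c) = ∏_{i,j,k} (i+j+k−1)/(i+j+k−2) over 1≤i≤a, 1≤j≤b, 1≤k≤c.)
PP(3, 8, 4) = 4723719

Evaluate the triple product over i = 1..3, j = 1..8, k = 1..4. The factors are (2/1) · (3/2) · (4/3) · (5/4) · (3/2) · (4/3) · (5/4) · (6/5) · … (96 factors total). The numerators and denominators telescope so the product is an integer; carrying out the multiplication exactly gives PP(3, 8, 4) = 4723719.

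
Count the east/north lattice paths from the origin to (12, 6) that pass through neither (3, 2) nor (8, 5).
Number of paths = 7779

Inclusion–exclusion. Total paths: C(18, 12) = 18564. Through P₁: C(5, 3)·C(13, 9) = 7150. Through P₂: C(13, 8)·C(5, 4) = 6435. Since P₁ is strictly southwest of P₂, a monotone path through both must visit P₁ then P₂; paths through both = C(5, 3)·C(8, 5)·C(5, 4) = 2800. Avoid both = 18564 − 7150 − 6435 + 2800 = 7779.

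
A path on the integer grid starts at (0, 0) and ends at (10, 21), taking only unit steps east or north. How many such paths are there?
Number of paths = 44352165

A monotone lattice path from (0, 0) to (10, 21) consists of 10 east steps and 21 north steps in some order, so it is determined by which 10 of the 31 steps are east. The count is C(31, 10) = 44352165.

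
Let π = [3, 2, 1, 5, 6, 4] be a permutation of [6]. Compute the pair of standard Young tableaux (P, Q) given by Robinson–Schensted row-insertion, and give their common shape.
P = [1, 4, 6] / [2, 5] / [3];  Q = [1, 4, 5] / [2, 6] / [3];  common shape = (3, 2, 1)

Row-insert the values π_1, π_2, … into P one at a time, bumping the leftmost entry strictly greater than the inserted value down to the next row. The recording tableau Q records, in position (i, j), the step at which that cell was added to P.
  Insert 3 (step 1): P = [3];  Q = [1]
  Insert 2 (step 2): P = [2] / [3];  Q = [1] / [2]
  Insert 1 (step 3): P = [1] / [2] / [3];  Q = [1] / [2] / [3]
  Insert 5 (step 4): P = [1, 5] / [2] / [3];  Q = [1, 4] / [2] / [3]
  Insert 6 (step 5): P = [1, 5, 6] / [2] / [3];  Q = [1, 4, 5] / [2] / [3]
  Insert 4 (step 6): P = [1, 4, 6] / [2, 5] / [3];  Q = [1, 4, 5] / [2, 6] / [3]
Final shape: (3, 2, 1).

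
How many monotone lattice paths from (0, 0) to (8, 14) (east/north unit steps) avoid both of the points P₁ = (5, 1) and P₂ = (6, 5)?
Number of paths = 292650

Inclusion–exclusion. Total paths: C(22, 8) = 319770. Through P₁: C(6, 5)·C(16, 3) = 3360. Through P₂: C(11, 6)·C(11, 2) = 25410. Since P₁ is strictly southwest of P₂, a monotone path through both must visit P₁ then P₂; paths through both = C(6, 5)·C(5, 1)·C(11, 2) = 1650. Avoid both = 319770 − 3360 − 25410 + 1650 = 292650.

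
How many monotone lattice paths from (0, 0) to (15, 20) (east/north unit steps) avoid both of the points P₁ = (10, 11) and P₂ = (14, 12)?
Number of paths = 2470758648

Inclusion–exclusion. Total paths: C(35, 15) = 3247943160. Through P₁: C(21, 10)·C(14, 5) = 706137432. Through P₂: C(26, 14)·C(9, 1) = 86919300. Since P₁ is strictly southwest of P₂, a monotone path through both must visit P₁ then P₂; paths through both = C(21, 10)·C(5, 4)·C(9, 1) = 15872220. Avoid both = 3247943160 − 706137432 − 86919300 + 15872220 = 2470758648.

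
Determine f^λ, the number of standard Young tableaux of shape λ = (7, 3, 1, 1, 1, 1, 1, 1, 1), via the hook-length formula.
# SYT of shape (7, 3, 1, 1, 1, 1, 1, 1, 1) = 233376

Hook-length formula: f^λ = n! / Π hook(c), product over all cells c of the Young diagram. For λ = (7, 3, 1, 1, 1, 1, 1, 1, 1), n = 17 boxes. Hook lengths by row (left-to-right, top-to-bottom): [15, 7, 6, 4, 3, 2, 1]; [10, 2, 1]; [7]; [6]; [5]; [4]; [3]; [2]; [1]. Product of hooks = 1524096000. So f^λ = 17! / 1524096000 = 355687428096000 / 1524096000 = 233376.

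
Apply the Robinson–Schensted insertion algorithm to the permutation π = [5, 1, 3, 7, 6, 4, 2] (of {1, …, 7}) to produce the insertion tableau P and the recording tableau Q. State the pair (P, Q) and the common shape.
P = [1, 2, 4] / [3, 6] / [5] / [7];  Q = [1, 3, 4] / [2, 5] / [6] / [7];  common shape = (3, 2, 1, 1)

Row-insert the values π_1, π_2, … into P one at a time, bumping the leftmost entry strictly greater than the inserted value down to the next row. The recording tableau Q records, in position (i, j), the step at which that cell was added to P.
  Insert 5 (step 1): P = [5];  Q = [1]
  Insert 1 (step 2): P = [1] / [5];  Q = [1] / [2]
  Insert 3 (step 3): P = [1, 3] / [5];  Q = [1, 3] / [2]
  Insert 7 (step 4): P = [1, 3, 7] / [5];  Q = [1, 3, 4] / [2]
  Insert 6 (step 5): P = [1, 3, 6] / [5, 7];  Q = [1, 3, 4] / [2, 5]
  Insert 4 (step 6): P = [1, 3, 4] / [5, 6] / [7];  Q = [1, 3, 4] / [2, 5] / [6]
  Insert 2 (step 7): P = [1, 2, 4] / [3, 6] / [5] / [7];  Q = [1, 3, 4] / [2, 5] / [6] / [7]
Final shape: (3, 2, 1, 1).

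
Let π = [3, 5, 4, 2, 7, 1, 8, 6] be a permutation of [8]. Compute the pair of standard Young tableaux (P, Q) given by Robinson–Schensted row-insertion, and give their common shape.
P = [1, 4, 6, 8] / [2, 7] / [3] / [5];  Q = [1, 2, 5, 7] / [3, 8] / [4] / [6];  common shape = (4, 2, 1, 1)

Row-insert the values π_1, π_2, … into P one at a time, bumping the leftmost entry strictly greater than the inserted value down to the next row. The recording tableau Q records, in position (i, j), the step at which that cell was added to P.
  Insert 3 (step 1): P = [3];  Q = [1]
  Insert 5 (step 2): P = [3, 5];  Q = [1, 2]
  Insert 4 (step 3): P = [3, 4] / [5];  Q = [1, 2] / [3]
  Insert 2 (step 4): P = [2, 4] / [3] / [5];  Q = [1, 2] / [3] / [4]
  Insert 7 (step 5): P = [2, 4, 7] / [3] / [5];  Q = [1, 2, 5] / [3] / [4]
  Insert 1 (step 6): P = [1, 4, 7] / [2] / [3] / [5];  Q = [1, 2, 5] / [3] / [4] / [6]
  Insert 8 (step 7): P = [1, 4, 7, 8] / [2] / [3] / [5];  Q = [1, 2, 5, 7] / [3] / [4] / [6]
  Insert 6 (step 8): P = [1, 4, 6, 8] / [2, 7] / [3] / [5];  Q = [1, 2, 5, 7] / [3, 8] / [4] / [6]
Final shape: (4, 2, 1, 1).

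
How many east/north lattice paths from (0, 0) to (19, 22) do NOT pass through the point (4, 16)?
Number of paths = 244399761120

Total paths from (0, 0) to (19, 22): C(41, 19) = 244662670200. Paths through (4, 16): (paths (0, 0) → (4, 16)) × (paths (4, 16) → (19, 22)) = C(20, 4) · C(21, 15) = 4845 · 54264 = 262909080. Avoidance count = 244662670200 − 262909080 = 244399761120.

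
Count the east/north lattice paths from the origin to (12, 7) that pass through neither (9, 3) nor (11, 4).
Number of paths = 39868

Inclusion–exclusion. Total paths: C(19, 12) = 50388. Through P₁: C(12, 9)·C(7, 3) = 7700. Through P₂: C(15, 11)·C(4, 1) = 5460. Since P₁ is strictly southwest of P₂, a monotone path through both must visit P₁ then P₂; paths through both = C(12, 9)·C(3, 2)·C(4, 1) = 2640. Avoid both = 50388 − 7700 − 5460 + 2640 = 39868.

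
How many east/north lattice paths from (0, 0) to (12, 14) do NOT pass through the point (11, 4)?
Number of paths = 9642685

Total paths from (0, 0) to (12, 14): C(26, 12) = 9657700. Paths through (11, 4): (paths (0, 0) → (11, 4)) × (paths (11, 4) → (12, 14)) = C(15, 11) · C(11, 1) = 1365 · 11 = 15015. Avoidance count = 9657700 − 15015 = 9642685.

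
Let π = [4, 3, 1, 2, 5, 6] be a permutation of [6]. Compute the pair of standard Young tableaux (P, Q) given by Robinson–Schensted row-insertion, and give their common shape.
P = [1, 2, 5, 6] / [3] / [4];  Q = [1, 4, 5, 6] / [2] / [3];  common shape = (4, 1, 1)

Row-insert the values π_1, π_2, … into P one at a time, bumping the leftmost entry strictly greater than the inserted value down to the next row. The recording tableau Q records, in position (i, j), the step at which that cell was added to P.
  Insert 4 (step 1): P = [4];  Q = [1]
  Insert 3 (step 2): P = [3] / [4];  Q = [1] / [2]
  Insert 1 (step 3): P = [1] / [3] / [4];  Q = [1] / [2] / [3]
  Insert 2 (step 4): P = [1, 2] / [3] / [4];  Q = [1, 4] / [2] / [3]
  Insert 5 (step 5): P = [1, 2, 5] / [3] / [4];  Q = [1, 4, 5] / [2] / [3]
  Insert 6 (step 6): P = [1, 2, 5, 6] / [3] / [4];  Q = [1, 4, 5, 6] / [2] / [3]
Final shape: (4, 1, 1).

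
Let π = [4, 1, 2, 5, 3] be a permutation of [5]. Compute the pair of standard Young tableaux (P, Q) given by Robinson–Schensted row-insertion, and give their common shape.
P = [1, 2, 3] / [4, 5];  Q = [1, 3, 4] / [2, 5];  common shape = (3, 2)

Row-insert the values π_1, π_2, … into P one at a time, bumping the leftmost entry strictly greater than the inserted value down to the next row. The recording tableau Q records, in position (i, j), the step at which that cell was added to P.
  Insert 4 (step 1): P = [4];  Q = [1]
  Insert 1 (step 2): P = [1] / [4];  Q = [1] / [2]
  Insert 2 (step 3): P = [1, 2] / [4];  Q = [1, 3] / [2]
  Insert 5 (step 4): P = [1, 2, 5] / [4];  Q = [1, 3, 4] / [2]
  Insert 3 (step 5): P = [1, 2, 3] / [4, 5];  Q = [1, 3, 4] / [2, 5]
Final shape: (3, 2).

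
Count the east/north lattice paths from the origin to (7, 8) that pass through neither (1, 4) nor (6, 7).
Number of paths = 2513

Inclusion–exclusion. Total paths: C(15, 7) = 6435. Through P₁: C(5, 1)·C(10, 6) = 1050. Through P₂: C(13, 6)·C(2, 1) = 3432. Since P₁ is strictly southwest of P₂, a monotone path through both must visit P₁ then P₂; paths through both = C(5, 1)·C(8, 5)·C(2, 1) = 560. Avoid both = 6435 − 1050 − 3432 + 560 = 2513.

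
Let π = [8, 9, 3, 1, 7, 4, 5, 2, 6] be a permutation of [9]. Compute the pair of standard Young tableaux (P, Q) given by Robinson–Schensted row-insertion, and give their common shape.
P = [1, 2, 5, 6] / [3, 4] / [7, 9] / [8];  Q = [1, 2, 7, 9] / [3, 5] / [4, 6] / [8];  common shape = (4, 2, 2, 1)

Row-insert the values π_1, π_2, … into P one at a time, bumping the leftmost entry strictly greater than the inserted value down to the next row. The recording tableau Q records, in position (i, j), the step at which that cell was added to P.
  Insert 8 (step 1): P = [8];  Q = [1]
  Insert 9 (step 2): P = [8, 9];  Q = [1, 2]
  Insert 3 (step 3): P = [3, 9] / [8];  Q = [1, 2] / [3]
  Insert 1 (step 4): P = [1, 9] / [3] / [8];  Q = [1, 2] / [3] / [4]
  Insert 7 (step 5): P = [1, 7] / [3, 9] / [8];  Q = [1, 2] / [3, 5] / [4]
  Insert 4 (step 6): P = [1, 4] / [3, 7] / [8, 9];  Q = [1, 2] / [3, 5] / [4, 6]
  Insert 5 (step 7): P = [1, 4, 5] / [3, 7] / [8, 9];  Q = [1, 2, 7] / [3, 5] / [4, 6]
  Insert 2 (step 8): P = [1, 2, 5] / [3, 4] / [7, 9] / [8];  Q = [1, 2, 7] / [3, 5] / [4, 6] / [8]
  Insert 6 (step 9): P = [1, 2, 5, 6] / [3, 4] / [7, 9] / [8];  Q = [1, 2, 7, 9] / [3, 5] / [4, 6] / [8]
Final shape: (4, 2, 2, 1).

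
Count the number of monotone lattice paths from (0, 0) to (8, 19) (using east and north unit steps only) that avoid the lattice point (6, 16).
Number of paths = 1473945

Total paths from (0, 0) to (8, 19): C(27, 8) = 2220075. Paths through (6, 16): (paths (0, 0) → (6, 16)) × (paths (6, 16) → (8, 19)) = C(22, 6) · C(5, 2) = 74613 · 10 = 746130. Avoidance count = 2220075 − 746130 = 1473945.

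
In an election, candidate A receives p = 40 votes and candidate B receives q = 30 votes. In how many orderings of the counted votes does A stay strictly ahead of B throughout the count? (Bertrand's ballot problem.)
Strict-lead orderings = 7906820008306215304

Total orderings of the 70 votes with 40 for A: C(70, 40) = 55347740058143507128. By the Bertrand ballot formula (Cycle Lemma / reflection principle), the number of orderings in which A is strictly ahead of B throughout is (p − q)/(p + q) · C(p + q, p) = (40 − 30)/(40 + 30) · 55347740058143507128 = 7906820008306215304.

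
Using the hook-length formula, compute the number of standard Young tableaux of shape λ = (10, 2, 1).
# SYT of shape (10, 2, 1) = 429

Hook-length formula: f^λ = n! / Π hook(c), product over all cells c of the Young diagram. For λ = (10, 2, 1), n = 13 boxes. Hook lengths by row (left-to-right, top-to-bottom): [12, 10, 8, 7, 6, 5, 4, 3, 2, 1]; [3, 1]; [1]. Product of hooks = 14515200. So f^λ = 13! / 14515200 = 6227020800 / 14515200 = 429.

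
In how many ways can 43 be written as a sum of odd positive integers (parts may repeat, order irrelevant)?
p_odd(43) = 1610

Enumerate partitions using only odd parts via the recurrence o(n, m) = o(n, m−2) + o(n−m, m) over odd m, starting from the largest odd part ≤ n. This gives p_odd(43) = 1610. (Euler's theorem: equals the count of distinct-part partitions.)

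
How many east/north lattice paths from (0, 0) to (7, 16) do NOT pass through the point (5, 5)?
Number of paths = 225501

Total paths from (0, 0) to (7, 16): C(23, 7) = 245157. Paths through (5, 5): (paths (0, 0) → (5, 5)) × (paths (5, 5) → (7, 16)) = C(10, 5) · C(13, 2) = 252 · 78 = 19656. Avoidance count = 245157 − 19656 = 225501.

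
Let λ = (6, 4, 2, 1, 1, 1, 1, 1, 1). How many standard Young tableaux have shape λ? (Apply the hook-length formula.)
# SYT of shape (6, 4, 2, 1, 1, 1, 1, 1, 1) = 3222180

Hook-length formula: f^λ = n! / Π hook(c), product over all cells c of the Young diagram. For λ = (6, 4, 2, 1, 1, 1, 1, 1, 1), n = 18 boxes. Hook lengths by row (left-to-right, top-to-bottom): [14, 7, 5, 4, 2, 1]; [11, 4, 2, 1]; [8, 1]; [6]; [5]; [4]; [3]; [2]; [1]. Product of hooks = 1986969600. So f^λ = 18! / 1986969600 = 6402373705728000 / 1986969600 = 3222180.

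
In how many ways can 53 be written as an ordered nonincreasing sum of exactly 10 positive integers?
p(53, 10 parts) = 25608

Partitions of n into exactly k parts are in bijection with partitions of n − k into at most k parts (subtract 1 from each part). So p(53, exactly 10) = p(43, parts ≤ 10). Computing via the recurrence p(m, j) = p(m, j−1) + p(m−j, j) gives 25608.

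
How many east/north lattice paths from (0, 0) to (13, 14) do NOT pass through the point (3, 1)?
Number of paths = 15482036

Total paths from (0, 0) to (13, 14): C(27, 13) = 20058300. Paths through (3, 1): (paths (0, 0) → (3, 1)) × (paths (3, 1) → (13, 14)) = C(4, 3) · C(23, 10) = 4 · 1144066 = 4576264. Avoidance count = 20058300 − 4576264 = 15482036.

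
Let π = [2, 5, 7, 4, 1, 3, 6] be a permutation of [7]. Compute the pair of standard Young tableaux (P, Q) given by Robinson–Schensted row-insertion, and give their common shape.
P = [1, 3, 6] / [2, 4, 7] / [5];  Q = [1, 2, 3] / [4, 6, 7] / [5];  common shape = (3, 3, 1)

Row-insert the values π_1, π_2, … into P one at a time, bumping the leftmost entry strictly greater than the inserted value down to the next row. The recording tableau Q records, in position (i, j), the step at which that cell was added to P.
  Insert 2 (step 1): P = [2];  Q = [1]
  Insert 5 (step 2): P = [2, 5];  Q = [1, 2]
  Insert 7 (step 3): P = [2, 5, 7];  Q = [1, 2, 3]
  Insert 4 (step 4): P = [2, 4, 7] / [5];  Q = [1, 2, 3] / [4]
  Insert 1 (step 5): P = [1, 4, 7] / [2] / [5];  Q = [1, 2, 3] / [4] / [5]
  Insert 3 (step 6): P = [1, 3, 7] / [2, 4] / [5];  Q = [1, 2, 3] / [4, 6] / [5]
  Insert 6 (step 7): P = [1, 3, 6] / [2, 4, 7] / [5];  Q = [1, 2, 3] / [4, 6, 7] / [5]
Final shape: (3, 3, 1).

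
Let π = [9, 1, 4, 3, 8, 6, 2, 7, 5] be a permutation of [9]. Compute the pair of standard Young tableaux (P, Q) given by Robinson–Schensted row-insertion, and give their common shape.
P = [1, 2, 5, 7] / [3, 6] / [4, 8] / [9];  Q = [1, 3, 5, 8] / [2, 6] / [4, 9] / [7];  common shape = (4, 2, 2, 1)

Row-insert the values π_1, π_2, … into P one at a time, bumping the leftmost entry strictly greater than the inserted value down to the next row. The recording tableau Q records, in position (i, j), the step at which that cell was added to P.
  Insert 9 (step 1): P = [9];  Q = [1]
  Insert 1 (step 2): P = [1] / [9];  Q = [1] / [2]
  Insert 4 (step 3): P = [1, 4] / [9];  Q = [1, 3] / [2]
  Insert 3 (step 4): P = [1, 3] / [4] / [9];  Q = [1, 3] / [2] / [4]
  Insert 8 (step 5): P = [1, 3, 8] / [4] / [9];  Q = [1, 3, 5] / [2] / [4]
  Insert 6 (step 6): P = [1, 3, 6] / [4, 8] / [9];  Q = [1, 3, 5] / [2, 6] / [4]
  Insert 2 (step 7): P = [1, 2, 6] / [3, 8] / [4] / [9];  Q = [1, 3, 5] / [2, 6] / [4] / [7]
  Insert 7 (step 8): P = [1, 2, 6, 7] / [3, 8] / [4] / [9];  Q = [1, 3, 5, 8] / [2, 6] / [4] / [7]
  Insert 5 (step 9): P = [1, 2, 5, 7] / [3, 6] / [4, 8] / [9];  Q = [1, 3, 5, 8] / [2, 6] / [4, 9] / [7]
Final shape: (4, 2, 2, 1).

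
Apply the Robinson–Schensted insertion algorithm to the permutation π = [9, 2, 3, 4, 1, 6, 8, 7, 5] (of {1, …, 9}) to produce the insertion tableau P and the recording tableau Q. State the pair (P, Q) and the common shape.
P = [1, 3, 4, 5, 7] / [2, 6] / [8] / [9];  Q = [1, 3, 4, 6, 7] / [2, 8] / [5] / [9];  common shape = (5, 2, 1, 1)

Row-insert the values π_1, π_2, … into P one at a time, bumping the leftmost entry strictly greater than the inserted value down to the next row. The recording tableau Q records, in position (i, j), the step at which that cell was added to P.
  Insert 9 (step 1): P = [9];  Q = [1]
  Insert 2 (step 2): P = [2] / [9];  Q = [1] / [2]
  Insert 3 (step 3): P = [2, 3] / [9];  Q = [1, 3] / [2]
  Insert 4 (step 4): P = [2, 3, 4] / [9];  Q = [1, 3, 4] / [2]
  Insert 1 (step 5): P = [1, 3, 4] / [2] / [9];  Q = [1, 3, 4] / [2] / [5]
  Insert 6 (step 6): P = [1, 3, 4, 6] / [2] / [9];  Q = [1, 3, 4, 6] / [2] / [5]
  Insert 8 (step 7): P = [1, 3, 4, 6, 8] / [2] / [9];  Q = [1, 3, 4, 6, 7] / [2] / [5]
  Insert 7 (step 8): P = [1, 3, 4, 6, 7] / [2, 8] / [9];  Q = [1, 3, 4, 6, 7] / [2, 8] / [5]
  Insert 5 (step 9): P = [1, 3, 4, 5, 7] / [2, 6] / [8] / [9];  Q = [1, 3, 4, 6, 7] / [2, 8] / [5] / [9]
Final shape: (5, 2, 1, 1).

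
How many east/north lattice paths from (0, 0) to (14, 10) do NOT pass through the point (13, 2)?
Number of paths = 1960311

Total paths from (0, 0) to (14, 10): C(24, 14) = 1961256. Paths through (13, 2): (paths (0, 0) → (13, 2)) × (paths (13, 2) → (14, 10)) = C(15, 13) · C(9, 1) = 105 · 9 = 945. Avoidance count = 1961256 − 945 = 1960311.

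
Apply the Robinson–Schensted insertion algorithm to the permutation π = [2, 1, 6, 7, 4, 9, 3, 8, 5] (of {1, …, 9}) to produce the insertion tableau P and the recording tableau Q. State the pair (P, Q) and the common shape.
P = [1, 3, 5, 8] / [2, 4, 7] / [6, 9];  Q = [1, 3, 4, 6] / [2, 5, 8] / [7, 9];  common shape = (4, 3, 2)

Row-insert the values π_1, π_2, … into P one at a time, bumping the leftmost entry strictly greater than the inserted value down to the next row. The recording tableau Q records, in position (i, j), the step at which that cell was added to P.
  Insert 2 (step 1): P = [2];  Q = [1]
  Insert 1 (step 2): P = [1] / [2];  Q = [1] / [2]
  Insert 6 (step 3): P = [1, 6] / [2];  Q = [1, 3] / [2]
  Insert 7 (step 4): P = [1, 6, 7] / [2];  Q = [1, 3, 4] / [2]
  Insert 4 (step 5): P = [1, 4, 7] / [2, 6];  Q = [1, 3, 4] / [2, 5]
  Insert 9 (step 6): P = [1, 4, 7, 9] / [2, 6];  Q = [1, 3, 4, 6] / [2, 5]
  Insert 3 (step 7): P = [1, 3, 7, 9] / [2, 4] / [6];  Q = [1, 3, 4, 6] / [2, 5] / [7]
  Insert 8 (step 8): P = [1, 3, 7, 8] / [2, 4, 9] / [6];  Q = [1, 3, 4, 6] / [2, 5, 8] / [7]
  Insert 5 (step 9): P = [1, 3, 5, 8] / [2, 4, 7] / [6, 9];  Q = [1, 3, 4, 6] / [2, 5, 8] / [7, 9]
Final shape: (4, 3, 2).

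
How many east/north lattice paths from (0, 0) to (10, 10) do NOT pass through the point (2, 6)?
Number of paths = 170896

Total paths from (0, 0) to (10, 10): C(20, 10) = 184756. Paths through (2, 6): (paths (0, 0) → (2, 6)) × (paths (2, 6) → (10, 10)) = C(8, 2) · C(12, 8) = 28 · 495 = 13860. Avoidance count = 184756 − 13860 = 170896.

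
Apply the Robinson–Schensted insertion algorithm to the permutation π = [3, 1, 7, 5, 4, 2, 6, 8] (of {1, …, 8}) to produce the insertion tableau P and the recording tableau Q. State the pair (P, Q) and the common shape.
P = [1, 2, 6, 8] / [3, 4] / [5] / [7];  Q = [1, 3, 7, 8] / [2, 4] / [5] / [6];  common shape = (4, 2, 1, 1)

Row-insert the values π_1, π_2, … into P one at a time, bumping the leftmost entry strictly greater than the inserted value down to the next row. The recording tableau Q records, in position (i, j), the step at which that cell was added to P.
  Insert 3 (step 1): P = [3];  Q = [1]
  Insert 1 (step 2): P = [1] / [3];  Q = [1] / [2]
  Insert 7 (step 3): P = [1, 7] / [3];  Q = [1, 3] / [2]
  Insert 5 (step 4): P = [1, 5] / [3, 7];  Q = [1, 3] / [2, 4]
  Insert 4 (step 5): P = [1, 4] / [3, 5] / [7];  Q = [1, 3] / [2, 4] / [5]
  Insert 2 (step 6): P = [1, 2] / [3, 4] / [5] / [7];  Q = [1, 3] / [2, 4] / [5] / [6]
  Insert 6 (step 7): P = [1, 2, 6] / [3, 4] / [5] / [7];  Q = [1, 3, 7] / [2, 4] / [5] / [6]
  Insert 8 (step 8): P = [1, 2, 6, 8] / [3, 4] / [5] / [7];  Q = [1, 3, 7, 8] / [2, 4] / [5] / [6]
Final shape: (4, 2, 1, 1).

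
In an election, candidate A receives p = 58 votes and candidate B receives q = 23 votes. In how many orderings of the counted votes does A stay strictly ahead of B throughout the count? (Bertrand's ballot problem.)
Strict-lead orderings = 41222065689825748000

Total orderings of the 81 votes with 58 for A: C(81, 58) = 95399637739311016800. By the Bertrand ballot formula (Cycle Lemma / reflection principle), the number of orderings in which A is strictly ahead of B throughout is (p − q)/(p + q) · C(p + q, p) = (58 − 23)/(58 + 23) · 95399637739311016800 = 41222065689825748000.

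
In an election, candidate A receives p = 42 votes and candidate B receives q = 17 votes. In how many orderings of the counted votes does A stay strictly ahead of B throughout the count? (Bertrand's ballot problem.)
Strict-lead orderings = 117588504119625

Total orderings of the 59 votes with 42 for A: C(59, 42) = 277508869722315. By the Bertrand ballot formula (Cycle Lemma / reflection principle), the number of orderings in which A is strictly ahead of B throughout is (p − q)/(p + q) · C(p + q, p) = (42 − 17)/(42 + 17) · 277508869722315 = 117588504119625.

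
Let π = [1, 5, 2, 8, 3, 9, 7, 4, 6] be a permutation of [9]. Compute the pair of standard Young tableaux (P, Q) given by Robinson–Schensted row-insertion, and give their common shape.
P = [1, 2, 3, 4, 6] / [5, 7, 9] / [8];  Q = [1, 2, 4, 6, 9] / [3, 5, 7] / [8];  common shape = (5, 3, 1)

Row-insert the values π_1, π_2, … into P one at a time, bumping the leftmost entry strictly greater than the inserted value down to the next row. The recording tableau Q records, in position (i, j), the step at which that cell was added to P.
  Insert 1 (step 1): P = [1];  Q = [1]
  Insert 5 (step 2): P = [1, 5];  Q = [1, 2]
  Insert 2 (step 3): P = [1, 2] / [5];  Q = [1, 2] / [3]
  Insert 8 (step 4): P = [1, 2, 8] / [5];  Q = [1, 2, 4] / [3]
  Insert 3 (step 5): P = [1, 2, 3] / [5, 8];  Q = [1, 2, 4] / [3, 5]
  Insert 9 (step 6): P = [1, 2, 3, 9] / [5, 8];  Q = [1, 2, 4, 6] / [3, 5]
  Insert 7 (step 7): P = [1, 2, 3, 7] / [5, 8, 9];  Q = [1, 2, 4, 6] / [3, 5, 7]
  Insert 4 (step 8): P = [1, 2, 3, 4] / [5, 7, 9] / [8];  Q = [1, 2, 4, 6] / [3, 5, 7] / [8]
  Insert 6 (step 9): P = [1, 2, 3, 4, 6] / [5, 7, 9] / [8];  Q = [1, 2, 4, 6, 9] / [3, 5, 7] / [8]
Final shape: (5, 3, 1).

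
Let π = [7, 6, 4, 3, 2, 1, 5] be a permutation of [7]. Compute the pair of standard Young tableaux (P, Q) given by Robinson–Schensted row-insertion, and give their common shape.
P = [1, 5] / [2] / [3] / [4] / [6] / [7];  Q = [1, 7] / [2] / [3] / [4] / [5] / [6];  common shape = (2, 1, 1, 1, 1, 1)

Row-insert the values π_1, π_2, … into P one at a time, bumping the leftmost entry strictly greater than the inserted value down to the next row. The recording tableau Q records, in position (i, j), the step at which that cell was added to P.
  Insert 7 (step 1): P = [7];  Q = [1]
  Insert 6 (step 2): P = [6] / [7];  Q = [1] / [2]
  Insert 4 (step 3): P = [4] / [6] / [7];  Q = [1] / [2] / [3]
  Insert 3 (step 4): P = [3] / [4] / [6] / [7];  Q = [1] / [2] / [3] / [4]
  Insert 2 (step 5): P = [2] / [3] / [4] / [6] / [7];  Q = [1] / [2] / [3] / [4] / [5]
  Insert 1 (step 6): P = [1] / [2] / [3] / [4] / [6] / [7];  Q = [1] / [2] / [3] / [4] / [5] / [6]
  Insert 5 (step 7): P = [1, 5] / [2] / [3] / [4] / [6] / [7];  Q = [1, 7] / [2] / [3] / [4] / [5] / [6]
Final shape: (2, 1, 1, 1, 1, 1).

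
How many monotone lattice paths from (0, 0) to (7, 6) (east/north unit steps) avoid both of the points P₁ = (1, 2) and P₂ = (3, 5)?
Number of paths = 956

Inclusion–exclusion. Total paths: C(13, 7) = 1716. Through P₁: C(3, 1)·C(10, 6) = 630. Through P₂: C(8, 3)·C(5, 4) = 280. Since P₁ is strictly southwest of P₂, a monotone path through both must visit P₁ then P₂; paths through both = C(3, 1)·C(5, 2)·C(5, 4) = 150. Avoid both = 1716 − 630 − 280 + 150 = 956.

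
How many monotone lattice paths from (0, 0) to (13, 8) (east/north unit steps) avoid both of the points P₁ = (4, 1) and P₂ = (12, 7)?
Number of paths = 75544

Inclusion–exclusion. Total paths: C(21, 13) = 203490. Through P₁: C(5, 4)·C(16, 9) = 57200. Through P₂: C(19, 12)·C(2, 1) = 100776. Since P₁ is strictly southwest of P₂, a monotone path through both must visit P₁ then P₂; paths through both = C(5, 4)·C(14, 8)·C(2, 1) = 30030. Avoid both = 203490 − 57200 − 100776 + 30030 = 75544.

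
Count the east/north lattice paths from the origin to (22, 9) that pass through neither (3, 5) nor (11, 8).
Number of paths = 18868091

Inclusion–exclusion. Total paths: C(31, 22) = 20160075. Through P₁: C(8, 3)·C(23, 19) = 495880. Through P₂: C(19, 11)·C(12, 11) = 906984. Since P₁ is strictly southwest of P₂, a monotone path through both must visit P₁ then P₂; paths through both = C(8, 3)·C(11, 8)·C(12, 11) = 110880. Avoid both = 20160075 − 495880 − 906984 + 110880 = 18868091.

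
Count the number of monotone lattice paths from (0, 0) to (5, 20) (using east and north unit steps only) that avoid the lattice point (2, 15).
Number of paths = 45514

Total paths from (0, 0) to (5, 20): C(25, 5) = 53130. Paths through (2, 15): (paths (0, 0) → (2, 15)) × (paths (2, 15) → (5, 20)) = C(17, 2) · C(8, 3) = 136 · 56 = 7616. Avoidance count = 53130 − 7616 = 45514.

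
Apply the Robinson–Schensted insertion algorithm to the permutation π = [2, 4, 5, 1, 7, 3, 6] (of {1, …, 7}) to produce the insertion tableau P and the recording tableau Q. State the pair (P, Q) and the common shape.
P = [1, 3, 5, 6] / [2, 4, 7];  Q = [1, 2, 3, 5] / [4, 6, 7];  common shape = (4, 3)

Row-insert the values π_1, π_2, … into P one at a time, bumping the leftmost entry strictly greater than the inserted value down to the next row. The recording tableau Q records, in position (i, j), the step at which that cell was added to P.
  Insert 2 (step 1): P = [2];  Q = [1]
  Insert 4 (step 2): P = [2, 4];  Q = [1, 2]
  Insert 5 (step 3): P = [2, 4, 5];  Q = [1, 2, 3]
  Insert 1 (step 4): P = [1, 4, 5] / [2];  Q = [1, 2, 3] / [4]
  Insert 7 (step 5): P = [1, 4, 5, 7] / [2];  Q = [1, 2, 3, 5] / [4]
  Insert 3 (step 6): P = [1, 3, 5, 7] / [2, 4];  Q = [1, 2, 3, 5] / [4, 6]
  Insert 6 (step 7): P = [1, 3, 5, 6] / [2, 4, 7];  Q = [1, 2, 3, 5] / [4, 6, 7]
Final shape: (4, 3).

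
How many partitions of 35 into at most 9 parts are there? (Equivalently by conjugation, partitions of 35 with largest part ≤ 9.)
p(35, parts ≤ 9) = 6615

Use the recurrence p(n, m) = p(n, m−1) + p(n−m, m): either the largest part is < m (count p(n, m−1)) or the largest part is exactly m (remove one copy of m, count p(n−m, m)). With p(0, ·) = 1 this gives p(35, parts ≤ 9) = 6615. (By conjugating Young diagrams, this also counts partitions of 35 into at most 9 parts.)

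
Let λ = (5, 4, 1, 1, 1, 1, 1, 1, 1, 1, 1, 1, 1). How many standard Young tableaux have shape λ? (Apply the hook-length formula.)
# SYT of shape (5, 4, 1, 1, 1, 1, 1, 1, 1, 1, 1, 1, 1) = 663936

Hook-length formula: f^λ = n! / Π hook(c), product over all cells c of the Young diagram. For λ = (5, 4, 1, 1, 1, 1, 1, 1, 1, 1, 1, 1, 1), n = 20 boxes. Hook lengths by row (left-to-right, top-to-bottom): [17, 5, 4, 3, 1]; [15, 3, 2, 1]; [11]; [10]; [9]; [8]; [7]; [6]; [5]; [4]; [3]; [2]; [1]. Product of hooks = 3664362240000. So f^λ = 20! / 3664362240000 = 2432902008176640000 / 3664362240000 = 663936.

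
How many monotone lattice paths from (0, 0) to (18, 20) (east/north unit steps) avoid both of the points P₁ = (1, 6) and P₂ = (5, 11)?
Number of paths = 29987716815

Inclusion–exclusion. Total paths: C(38, 18) = 33578000610. Through P₁: C(7, 1)·C(31, 17) = 1856277675. Through P₂: C(16, 5)·C(22, 13) = 2172730560. Since P₁ is strictly southwest of P₂, a monotone path through both must visit P₁ then P₂; paths through both = C(7, 1)·C(9, 4)·C(22, 13) = 438724440. Avoid both = 33578000610 − 1856277675 − 2172730560 + 438724440 = 29987716815.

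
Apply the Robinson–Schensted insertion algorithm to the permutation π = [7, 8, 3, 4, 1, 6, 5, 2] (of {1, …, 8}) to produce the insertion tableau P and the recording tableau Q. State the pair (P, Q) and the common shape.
P = [1, 2, 5] / [3, 4] / [6, 8] / [7];  Q = [1, 2, 6] / [3, 4] / [5, 7] / [8];  common shape = (3, 2, 2, 1)

Row-insert the values π_1, π_2, … into P one at a time, bumping the leftmost entry strictly greater than the inserted value down to the next row. The recording tableau Q records, in position (i, j), the step at which that cell was added to P.
  Insert 7 (step 1): P = [7];  Q = [1]
  Insert 8 (step 2): P = [7, 8];  Q = [1, 2]
  Insert 3 (step 3): P = [3, 8] / [7];  Q = [1, 2] / [3]
  Insert 4 (step 4): P = [3, 4] / [7, 8];  Q = [1, 2] / [3, 4]
  Insert 1 (step 5): P = [1, 4] / [3, 8] / [7];  Q = [1, 2] / [3, 4] / [5]
  Insert 6 (step 6): P = [1, 4, 6] / [3, 8] / [7];  Q = [1, 2, 6] / [3, 4] / [5]
  Insert 5 (step 7): P = [1, 4, 5] / [3, 6] / [7, 8];  Q = [1, 2, 6] / [3, 4] / [5, 7]
  Insert 2 (step 8): P = [1, 2, 5] / [3, 4] / [6, 8] / [7];  Q = [1, 2, 6] / [3, 4] / [5, 7] / [8]
Final shape: (3, 2, 2, 1).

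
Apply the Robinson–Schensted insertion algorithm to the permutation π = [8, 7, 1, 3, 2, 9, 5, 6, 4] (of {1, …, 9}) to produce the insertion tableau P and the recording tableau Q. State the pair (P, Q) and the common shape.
P = [1, 2, 4, 6] / [3, 5] / [7, 9] / [8];  Q = [1, 4, 6, 8] / [2, 7] / [3, 9] / [5];  common shape = (4, 2, 2, 1)

Row-insert the values π_1, π_2, … into P one at a time, bumping the leftmost entry strictly greater than the inserted value down to the next row. The recording tableau Q records, in position (i, j), the step at which that cell was added to P.
  Insert 8 (step 1): P = [8];  Q = [1]
  Insert 7 (step 2): P = [7] / [8];  Q = [1] / [2]
  Insert 1 (step 3): P = [1] / [7] / [8];  Q = [1] / [2] / [3]
  Insert 3 (step 4): P = [1, 3] / [7] / [8];  Q = [1, 4] / [2] / [3]
  Insert 2 (step 5): P = [1, 2] / [3] / [7] / [8];  Q = [1, 4] / [2] / [3] / [5]
  Insert 9 (step 6): P = [1, 2, 9] / [3] / [7] / [8];  Q = [1, 4, 6] / [2] / [3] / [5]
  Insert 5 (step 7): P = [1, 2, 5] / [3, 9] / [7] / [8];  Q = [1, 4, 6] / [2, 7] / [3] / [5]
  Insert 6 (step 8): P = [1, 2, 5, 6] / [3, 9] / [7] / [8];  Q = [1, 4, 6, 8] / [2, 7] / [3] / [5]
  Insert 4 (step 9): P = [1, 2, 4, 6] / [3, 5] / [7, 9] / [8];  Q = [1, 4, 6, 8] / [2, 7] / [3, 9] / [5]
Final shape: (4, 2, 2, 1).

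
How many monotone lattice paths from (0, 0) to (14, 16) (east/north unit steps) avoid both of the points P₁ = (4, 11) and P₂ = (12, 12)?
Number of paths = 100945515

Inclusion–exclusion. Total paths: C(30, 14) = 145422675. Through P₁: C(15, 4)·C(15, 10) = 4099095. Through P₂: C(24, 12)·C(6, 2) = 40562340. Since P₁ is strictly southwest of P₂, a monotone path through both must visit P₁ then P₂; paths through both = C(15, 4)·C(9, 8)·C(6, 2) = 184275. Avoid both = 145422675 − 4099095 − 40562340 + 184275 = 100945515.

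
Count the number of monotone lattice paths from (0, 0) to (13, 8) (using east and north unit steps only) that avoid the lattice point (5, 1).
Number of paths = 164880

Total paths from (0, 0) to (13, 8): C(21, 13) = 203490. Paths through (5, 1): (paths (0, 0) → (5, 1)) × (paths (5, 1) → (13, 8)) = C(6, 5) · C(15, 8) = 6 · 6435 = 38610. Avoidance count = 203490 − 38610 = 164880.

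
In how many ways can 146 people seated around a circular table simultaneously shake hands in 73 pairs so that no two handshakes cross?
C_73 = 79463489365077377841208237632349268884500

These noncrossing handshakes are counted by the Catalan number C_n = (1/(n + 1)) · C(2n, n). For n = 73: C_73 = (1/74) · C(146, 73) = 5880298213015725960249409584793845897453000/74 = 79463489365077377841208237632349268884500.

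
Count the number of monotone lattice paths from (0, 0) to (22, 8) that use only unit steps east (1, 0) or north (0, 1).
Number of paths = 5852925

A monotone lattice path from (0, 0) to (22, 8) consists of 22 east steps and 8 north steps in some order, so it is determined by which 22 of the 30 steps are east. The count is C(30, 22) = 5852925.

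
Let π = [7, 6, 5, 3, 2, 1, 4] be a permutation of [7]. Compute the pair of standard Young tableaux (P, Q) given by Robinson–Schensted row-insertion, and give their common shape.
P = [1, 4] / [2] / [3] / [5] / [6] / [7];  Q = [1, 7] / [2] / [3] / [4] / [5] / [6];  common shape = (2, 1, 1, 1, 1, 1)

Row-insert the values π_1, π_2, … into P one at a time, bumping the leftmost entry strictly greater than the inserted value down to the next row. The recording tableau Q records, in position (i, j), the step at which that cell was added to P.
  Insert 7 (step 1): P = [7];  Q = [1]
  Insert 6 (step 2): P = [6] / [7];  Q = [1] / [2]
  Insert 5 (step 3): P = [5] / [6] / [7];  Q = [1] / [2] / [3]
  Insert 3 (step 4): P = [3] / [5] / [6] / [7];  Q = [1] / [2] / [3] / [4]
  Insert 2 (step 5): P = [2] / [3] / [5] / [6] / [7];  Q = [1] / [2] / [3] / [4] / [5]
  Insert 1 (step 6): P = [1] / [2] / [3] / [5] / [6] / [7];  Q = [1] / [2] / [3] / [4] / [5] / [6]
  Insert 4 (step 7): P = [1, 4] / [2] / [3] / [5] / [6] / [7];  Q = [1, 7] / [2] / [3] / [4] / [5] / [6]
Final shape: (2, 1, 1, 1, 1, 1).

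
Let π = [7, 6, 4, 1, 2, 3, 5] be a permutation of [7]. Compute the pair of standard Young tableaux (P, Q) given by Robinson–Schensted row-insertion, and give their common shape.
P = [1, 2, 3, 5] / [4] / [6] / [7];  Q = [1, 5, 6, 7] / [2] / [3] / [4];  common shape = (4, 1, 1, 1)

Row-insert the values π_1, π_2, … into P one at a time, bumping the leftmost entry strictly greater than the inserted value down to the next row. The recording tableau Q records, in position (i, j), the step at which that cell was added to P.
  Insert 7 (step 1): P = [7];  Q = [1]
  Insert 6 (step 2): P = [6] / [7];  Q = [1] / [2]
  Insert 4 (step 3): P = [4] / [6] / [7];  Q = [1] / [2] / [3]
  Insert 1 (step 4): P = [1] / [4] / [6] / [7];  Q = [1] / [2] / [3] / [4]
  Insert 2 (step 5): P = [1, 2] / [4] / [6] / [7];  Q = [1, 5] / [2] / [3] / [4]
  Insert 3 (step 6): P = [1, 2, 3] / [4] / [6] / [7];  Q = [1, 5, 6] / [2] / [3] / [4]
  Insert 5 (step 7): P = [1, 2, 3, 5] / [4] / [6] / [7];  Q = [1, 5, 6, 7] / [2] / [3] / [4]
Final shape: (4, 1, 1, 1).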